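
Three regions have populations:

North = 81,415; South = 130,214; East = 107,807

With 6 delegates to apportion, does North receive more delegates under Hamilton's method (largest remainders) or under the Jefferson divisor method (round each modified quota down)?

Hamilton: North 2, South 2, East 2.
Jefferson: North 1, South 3, East 2.
North gets 2 under Hamilton and 1 under Jefferson.

Hamilton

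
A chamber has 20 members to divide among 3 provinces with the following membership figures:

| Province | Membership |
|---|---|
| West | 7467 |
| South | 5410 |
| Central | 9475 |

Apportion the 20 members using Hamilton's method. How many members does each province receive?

West: 7, South: 5, Central: 8

Total 22352; standard divisor 22352/20 ≈ 1117.6.
Standard quotas: West 6.6813, South 4.8407, Central 8.4780.
Lower quotas: West 6, South 4, Central 8 (sum 18, leaving 2 seats).
Remainders in descending order: South 0.8407, West 0.6813, Central 0.4780.
Largest remainders: South, West receive the extra seats.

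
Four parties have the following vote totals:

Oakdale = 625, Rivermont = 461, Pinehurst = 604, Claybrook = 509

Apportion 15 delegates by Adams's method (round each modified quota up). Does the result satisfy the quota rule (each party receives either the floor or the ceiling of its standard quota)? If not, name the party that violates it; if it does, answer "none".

Standard quotas: Oakdale 4.263, Rivermont 3.145, Pinehurst 4.120, Claybrook 3.472.
Adams allocation: Oakdale 4, Rivermont 3, Pinehurst 4, Claybrook 4.
Every allocation lies between the lower and upper quota.

none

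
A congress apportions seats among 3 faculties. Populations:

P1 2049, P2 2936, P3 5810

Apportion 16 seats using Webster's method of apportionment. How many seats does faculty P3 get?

Standard divisor 10795/16 ≈ 674.688; standard quotas: P1 3.037, P2 4.352, P3 8.611.
Rounding to the nearest integer gives P1 3, P2 4, P3 9 — total 16, matching the house size, so no adjustment is needed.
P3 receives 9.

9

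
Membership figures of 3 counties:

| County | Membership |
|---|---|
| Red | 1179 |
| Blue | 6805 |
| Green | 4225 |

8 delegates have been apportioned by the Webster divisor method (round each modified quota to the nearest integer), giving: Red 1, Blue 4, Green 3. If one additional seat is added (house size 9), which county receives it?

Priority for the next seat is population ÷ (current seats + 0.5).
Priorities: Red 786.000, Blue 1512.222, Green 1207.143.
Highest priority: Blue.

Blue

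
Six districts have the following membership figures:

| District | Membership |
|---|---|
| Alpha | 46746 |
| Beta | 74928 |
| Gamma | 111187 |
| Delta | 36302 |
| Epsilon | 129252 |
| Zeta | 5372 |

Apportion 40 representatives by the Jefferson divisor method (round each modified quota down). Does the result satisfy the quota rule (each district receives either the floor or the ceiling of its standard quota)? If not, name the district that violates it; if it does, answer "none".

Standard quotas: Alpha 4.631, Beta 7.423, Gamma 11.014, Delta 3.596, Epsilon 12.804, Zeta 0.532.
Jefferson allocation: Alpha 5, Beta 8, Gamma 11, Delta 3, Epsilon 13, Zeta 0.
Every allocation lies between the lower and upper quota.

none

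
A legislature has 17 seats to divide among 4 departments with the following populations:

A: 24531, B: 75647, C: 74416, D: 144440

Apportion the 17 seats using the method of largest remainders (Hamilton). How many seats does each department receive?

Total 319034; standard divisor 319034/17 ≈ 18766.706.
Standard quotas: A 1.3072, B 4.0309, C 3.9653, D 7.6966.
Lower quotas: A 1, B 4, C 3, D 7 (sum 15, leaving 2 seats).
Remainders in descending order: C 0.9653, D 0.6966, A 0.3072, B 0.0309.
The surplus seats go to C, D.

A 1, B 4, C 4, D 8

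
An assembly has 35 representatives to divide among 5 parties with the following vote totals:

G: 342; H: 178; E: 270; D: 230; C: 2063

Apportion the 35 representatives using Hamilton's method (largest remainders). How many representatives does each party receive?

Standard divisor: 3083 ÷ 35 ≈ 88.086.
Standard quotas: G 3.883, H 2.021, E 3.065, D 2.611, C 23.420.
Lower quotas: G 3, H 2, E 3, D 2, C 23 (sum 33, leaving 2 seats).
Remainders in descending order: G 0.883, D 0.611, C 0.420, E 0.065, H 0.021.
The surplus seats go to G, D.

G 4; H 2; E 3; D 3; C 23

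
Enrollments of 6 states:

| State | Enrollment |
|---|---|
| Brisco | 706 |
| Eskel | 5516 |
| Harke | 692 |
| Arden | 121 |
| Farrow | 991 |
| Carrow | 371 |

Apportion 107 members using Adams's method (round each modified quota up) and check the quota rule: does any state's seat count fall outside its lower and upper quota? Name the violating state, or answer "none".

Standard quotas: Brisco 8.996, Eskel 70.288, Harke 8.818, Arden 1.542, Farrow 12.628, Carrow 4.728.
Adams allocation: Brisco 9, Eskel 69, Harke 9, Arden 2, Farrow 13, Carrow 5.
Eskel has quota 70.288 (lower 70, upper 71) but receives 69 — outside the quota interval.

Eskel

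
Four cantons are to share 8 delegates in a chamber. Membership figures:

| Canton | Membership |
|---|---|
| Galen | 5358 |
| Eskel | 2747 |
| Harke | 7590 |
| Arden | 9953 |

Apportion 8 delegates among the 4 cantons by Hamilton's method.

The standard divisor is 25648/8 = 3206.
Standard quotas: Galen 1.6712, Eskel 0.8568, Harke 2.3674, Arden 3.1045.
Lower quotas: Galen 1, Eskel 0, Harke 2, Arden 3 (sum 6, leaving 2 seats).
Remainders in descending order: Eskel 0.8568, Galen 0.6712, Harke 0.3674, Arden 0.1045.
The surplus seats go to Eskel, Galen.

Galen 2, Eskel 1, Harke 2, Arden 3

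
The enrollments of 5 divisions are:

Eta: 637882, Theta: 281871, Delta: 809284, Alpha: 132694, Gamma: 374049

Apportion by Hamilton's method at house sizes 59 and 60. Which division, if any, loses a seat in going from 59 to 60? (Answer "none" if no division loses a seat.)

Alpha

At 59 seats: Eta 17, Theta 7, Delta 21, Alpha 4, Gamma 10.
At 60 seats: Eta 17, Theta 8, Delta 22, Alpha 3, Gamma 10.
Alpha drops from 4 to 3.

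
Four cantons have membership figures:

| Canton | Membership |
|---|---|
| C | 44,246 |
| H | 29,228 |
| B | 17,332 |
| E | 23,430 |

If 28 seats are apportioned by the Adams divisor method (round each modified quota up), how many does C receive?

Standard divisor 114236/28 ≈ 4079.857; standard quotas: C 10.845, H 7.164, B 4.248, E 5.743.
Rounding up gives 11, 8, 5, 6 = 30 seats, so the divisor must be adjusted.
With modified divisor 4400: modified quotas C 10.056, H 6.643, B 3.939, E 5.325.
Rounding up: C 11, H 7, B 4, E 6 (total 28).
C receives 11.

11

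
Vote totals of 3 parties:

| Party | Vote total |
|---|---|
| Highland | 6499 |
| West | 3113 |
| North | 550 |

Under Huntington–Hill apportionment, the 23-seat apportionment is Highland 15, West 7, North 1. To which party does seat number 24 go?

Priority for the next seat is population ÷ (√(s·(s+1))).
Priorities: Highland 419.509, West 415.992, North 388.909.
Highest priority: Highland.

Highland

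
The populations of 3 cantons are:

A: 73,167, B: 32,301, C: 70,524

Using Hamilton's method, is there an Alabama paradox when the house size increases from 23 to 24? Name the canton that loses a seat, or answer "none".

none

At 23 seats: A 10, B 4, C 9.
At 24 seats: A 10, B 4, C 10.
No canton's allocation decreased.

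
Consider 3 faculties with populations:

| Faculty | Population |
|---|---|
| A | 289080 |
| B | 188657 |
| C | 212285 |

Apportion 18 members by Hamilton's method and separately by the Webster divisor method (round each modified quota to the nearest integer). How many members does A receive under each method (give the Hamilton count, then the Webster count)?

Hamilton: A 8, B 5, C 5.
Webster: A 7, B 5, C 6.
A gets 8 under Hamilton and 7 under Webster.

8 and 7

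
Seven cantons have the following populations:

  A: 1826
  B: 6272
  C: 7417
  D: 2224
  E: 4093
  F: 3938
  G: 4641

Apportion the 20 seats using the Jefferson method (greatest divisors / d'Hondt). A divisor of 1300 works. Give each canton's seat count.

A=1, B=4, C=5, D=1, E=3, F=3, G=3

With modified divisor 1300: modified quotas A 1.405, B 4.825, C 5.705, D 1.711, E 3.148, F 3.029, G 3.570.
Rounding down: A 1, B 4, C 5, D 1, E 3, F 3, G 3 (total 20).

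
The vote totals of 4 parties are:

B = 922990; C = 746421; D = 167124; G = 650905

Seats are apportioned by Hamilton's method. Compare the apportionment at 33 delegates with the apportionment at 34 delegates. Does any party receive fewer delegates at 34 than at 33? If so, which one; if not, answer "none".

none

At 33 seats: B 12, C 10, D 2, G 9.
At 34 seats: B 13, C 10, D 2, G 9.
No party's allocation decreased.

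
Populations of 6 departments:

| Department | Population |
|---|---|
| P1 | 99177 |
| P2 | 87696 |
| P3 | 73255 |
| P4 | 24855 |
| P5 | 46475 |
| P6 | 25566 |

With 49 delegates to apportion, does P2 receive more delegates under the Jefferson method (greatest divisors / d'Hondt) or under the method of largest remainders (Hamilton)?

Jefferson

Jefferson: P1 14, P2 13, P3 10, P4 3, P5 6, P6 3.
Hamilton: P1 14, P2 12, P3 10, P4 3, P5 6, P6 4.
P2 gets 13 under Jefferson and 12 under Hamilton.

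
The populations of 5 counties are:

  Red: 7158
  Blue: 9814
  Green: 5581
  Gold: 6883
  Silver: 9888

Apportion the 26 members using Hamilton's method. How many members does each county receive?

Total 39324; standard divisor 39324/26 ≈ 1512.462.
Standard quotas: Red 4.7327, Blue 6.4888, Green 3.6900, Gold 4.5509, Silver 6.5377.
Lower quotas: Red 4, Blue 6, Green 3, Gold 4, Silver 6 (sum 23, leaving 3 seats).
Remainders in descending order: Red 0.7327, Green 0.6900, Gold 0.5509, Silver 0.5377, Blue 0.4888.
The surplus seats go to Red, Green, Gold.

Red 5, Blue 6, Green 4, Gold 5, Silver 6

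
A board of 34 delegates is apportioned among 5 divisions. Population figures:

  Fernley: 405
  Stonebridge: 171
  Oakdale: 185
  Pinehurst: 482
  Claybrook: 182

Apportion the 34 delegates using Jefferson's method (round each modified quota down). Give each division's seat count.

Fernley 10, Stonebridge 4, Oakdale 4, Pinehurst 12, Claybrook 4

Standard divisor 1425/34 ≈ 41.912; standard quotas: Fernley 9.663, Stonebridge 4.080, Oakdale 4.414, Pinehurst 11.500, Claybrook 4.342.
Rounding down gives 9, 4, 4, 11, 4 = 32 seats, so the divisor must be adjusted.
With modified divisor 40: modified quotas Fernley 10.125, Stonebridge 4.275, Oakdale 4.625, Pinehurst 12.050, Claybrook 4.550.
Rounding down: Fernley 10, Stonebridge 4, Oakdale 4, Pinehurst 12, Claybrook 4 (total 34).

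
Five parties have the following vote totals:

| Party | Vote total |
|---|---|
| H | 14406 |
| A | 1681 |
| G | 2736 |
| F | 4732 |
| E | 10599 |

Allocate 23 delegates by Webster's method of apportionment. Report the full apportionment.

H=10, A=1, G=2, F=3, E=7

Standard divisor 34154/23 ≈ 1484.957; standard quotas: H 9.701, A 1.132, G 1.842, F 3.187, E 7.138.
Rounding to the nearest integer gives H 10, A 1, G 2, F 3, E 7 — total 23, matching the house size, so no adjustment is needed.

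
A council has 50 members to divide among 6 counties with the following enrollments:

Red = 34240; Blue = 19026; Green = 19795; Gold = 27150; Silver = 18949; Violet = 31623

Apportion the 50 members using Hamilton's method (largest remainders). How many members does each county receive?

The standard divisor is 150783/50 ≈ 3015.66.
Standard quotas: Red 11.3541, Blue 6.3091, Green 6.5641, Gold 9.0030, Silver 6.2835, Violet 10.4863.
Lower quotas: Red 11, Blue 6, Green 6, Gold 9, Silver 6, Violet 10 (sum 48, leaving 2 seats).
Remainders in descending order: Green 0.5641, Violet 0.4863, Red 0.3541, Blue 0.3091, Silver 0.2835, Gold 0.0030.
Largest remainders: Green, Violet receive the extra seats.

Red=11; Blue=6; Green=7; Gold=9; Silver=6; Violet=11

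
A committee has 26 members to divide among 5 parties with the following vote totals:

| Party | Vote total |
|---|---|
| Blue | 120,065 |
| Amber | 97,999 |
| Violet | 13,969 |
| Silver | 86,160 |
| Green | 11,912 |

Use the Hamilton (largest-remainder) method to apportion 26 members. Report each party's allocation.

Standard divisor: 330105 ÷ 26 ≈ 12696.346.
Standard quotas: Blue 9.4567, Amber 7.7187, Violet 1.1002, Silver 6.7862, Green 0.9382.
Lower quotas: Blue 9, Amber 7, Violet 1, Silver 6, Green 0 (sum 23, leaving 3 seats).
Remainders in descending order: Green 0.9382, Silver 0.7862, Amber 0.7187, Blue 0.4567, Violet 0.1002.
The surplus seats go to Green, Silver, Amber.

Blue 9, Amber 8, Violet 1, Silver 7, Green 1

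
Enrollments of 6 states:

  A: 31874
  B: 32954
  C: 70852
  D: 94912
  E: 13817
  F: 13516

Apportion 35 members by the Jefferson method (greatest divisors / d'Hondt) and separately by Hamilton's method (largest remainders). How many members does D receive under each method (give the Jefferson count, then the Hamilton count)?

Jefferson: A 4, B 4, C 10, D 14, E 2, F 1.
Hamilton: A 4, B 4, C 10, D 13, E 2, F 2.
D gets 14 under Jefferson and 13 under Hamilton.

14 and 13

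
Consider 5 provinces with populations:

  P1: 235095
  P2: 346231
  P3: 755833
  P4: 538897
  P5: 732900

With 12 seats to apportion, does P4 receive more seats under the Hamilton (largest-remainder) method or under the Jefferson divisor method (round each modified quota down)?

Hamilton

Hamilton: P1 1, P2 2, P3 3, P4 3, P5 3.
Jefferson: P1 1, P2 1, P3 4, P4 2, P5 4.
P4 gets 3 under Hamilton and 2 under Jefferson.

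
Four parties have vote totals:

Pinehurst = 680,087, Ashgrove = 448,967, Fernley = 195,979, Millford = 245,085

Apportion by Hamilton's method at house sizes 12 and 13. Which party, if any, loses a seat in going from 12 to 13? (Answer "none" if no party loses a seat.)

At 12 seats: Pinehurst 5, Ashgrove 3, Fernley 2, Millford 2.
At 13 seats: Pinehurst 6, Ashgrove 4, Fernley 1, Millford 2.
Fernley drops from 2 to 1.

Fernley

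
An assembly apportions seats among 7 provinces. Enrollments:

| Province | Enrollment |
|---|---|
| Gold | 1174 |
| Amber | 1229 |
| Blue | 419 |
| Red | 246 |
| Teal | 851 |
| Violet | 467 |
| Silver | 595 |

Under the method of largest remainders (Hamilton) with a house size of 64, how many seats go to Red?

The standard divisor is 4981/64 ≈ 77.828.
Standard quotas: Gold 15.085, Amber 15.791, Blue 5.384, Red 3.161, Teal 10.934, Violet 6.000, Silver 7.645.
Lower quotas: Gold 15, Amber 15, Blue 5, Red 3, Teal 10, Violet 6, Silver 7 (sum 61, leaving 3 seats).
Remainders in descending order: Teal 0.934, Amber 0.791, Silver 0.645, Blue 0.384, Red 0.161, Gold 0.085, Violet 0.000.
Largest remainders: Teal, Amber, Silver receive the extra seats.
Red receives 3.

3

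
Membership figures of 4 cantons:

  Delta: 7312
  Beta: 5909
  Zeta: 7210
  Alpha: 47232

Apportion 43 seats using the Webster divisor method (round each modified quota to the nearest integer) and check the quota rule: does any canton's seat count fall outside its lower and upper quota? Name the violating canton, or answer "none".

Alpha

Standard quotas: Delta 4.647, Beta 3.755, Zeta 4.582, Alpha 30.016.
Webster allocation: Delta 5, Beta 4, Zeta 5, Alpha 29.
Alpha has quota 30.016 (lower 30, upper 31) but receives 29 — outside the quota interval.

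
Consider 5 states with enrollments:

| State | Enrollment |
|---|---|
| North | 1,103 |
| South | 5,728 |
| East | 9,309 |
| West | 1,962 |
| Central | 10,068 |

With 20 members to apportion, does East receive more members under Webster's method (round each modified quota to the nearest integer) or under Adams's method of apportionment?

Webster

Webster: North 1, South 4, East 7, West 1, Central 7.
Adams: North 1, South 4, East 6, West 2, Central 7.
East gets 7 under Webster and 6 under Adams.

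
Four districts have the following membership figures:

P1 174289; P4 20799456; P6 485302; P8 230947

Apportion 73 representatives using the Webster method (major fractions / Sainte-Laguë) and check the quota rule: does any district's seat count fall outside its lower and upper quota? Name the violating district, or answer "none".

P4

Standard quotas: P1 0.587, P4 70.003, P6 1.633, P8 0.777.
Webster allocation: P1 1, P4 69, P6 2, P8 1.
P4 has quota 70.003 (lower 70, upper 71) but receives 69 — outside the quota interval.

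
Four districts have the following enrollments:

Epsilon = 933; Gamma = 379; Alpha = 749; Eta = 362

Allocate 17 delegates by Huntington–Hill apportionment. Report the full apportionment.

With divisor 146: modified quotas Epsilon 6.390, Gamma 2.596, Alpha 5.130, Eta 2.479.
Geometric-mean thresholds: Epsilon √(6·7)=6.481, Gamma √(2·3)=2.449, Alpha √(5·6)=5.477, Eta √(2·3)=2.449.
Each quota rounded against its threshold gives Epsilon 6, Gamma 3, Alpha 5, Eta 3 (total 17).

Epsilon=6, Gamma=3, Alpha=5, Eta=3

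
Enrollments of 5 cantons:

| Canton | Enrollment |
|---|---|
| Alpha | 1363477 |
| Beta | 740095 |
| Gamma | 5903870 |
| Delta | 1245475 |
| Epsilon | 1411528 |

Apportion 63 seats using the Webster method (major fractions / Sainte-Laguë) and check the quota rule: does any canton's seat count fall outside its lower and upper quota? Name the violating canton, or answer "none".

Gamma

Standard quotas: Alpha 8.055, Beta 4.372, Gamma 34.877, Delta 7.358, Epsilon 8.339.
Webster allocation: Alpha 8, Beta 4, Gamma 36, Delta 7, Epsilon 8.
Gamma has quota 34.877 (lower 34, upper 35) but receives 36 — outside the quota interval.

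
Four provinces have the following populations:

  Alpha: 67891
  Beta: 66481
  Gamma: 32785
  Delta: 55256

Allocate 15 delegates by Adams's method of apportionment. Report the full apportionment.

Standard divisor 222413/15 ≈ 14827.533; standard quotas: Alpha 4.579, Beta 4.484, Gamma 2.211, Delta 3.727.
Rounding up gives 5, 5, 3, 4 = 17 seats, so the divisor must be adjusted.
With modified divisor 16800: modified quotas Alpha 4.041, Beta 3.957, Gamma 1.951, Delta 3.289.
Rounding up: Alpha 5, Beta 4, Gamma 2, Delta 4 (total 15).

Alpha=5, Beta=4, Gamma=2, Delta=4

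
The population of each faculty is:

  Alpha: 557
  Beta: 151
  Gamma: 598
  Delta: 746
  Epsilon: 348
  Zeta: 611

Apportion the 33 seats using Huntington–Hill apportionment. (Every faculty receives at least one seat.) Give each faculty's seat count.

Alpha 6, Beta 2, Gamma 6, Delta 8, Epsilon 4, Zeta 7

With divisor 93: modified quotas Alpha 5.989, Beta 1.624, Gamma 6.430, Delta 8.022, Epsilon 3.742, Zeta 6.570.
Geometric-mean thresholds: Alpha √(5·6)=5.477, Beta √(1·2)=1.414, Gamma √(6·7)=6.481, Delta √(8·9)=8.485, Epsilon √(3·4)=3.464, Zeta √(6·7)=6.481.
Each quota rounded against its threshold gives Alpha 6, Beta 2, Gamma 6, Delta 8, Epsilon 4, Zeta 7 (total 33).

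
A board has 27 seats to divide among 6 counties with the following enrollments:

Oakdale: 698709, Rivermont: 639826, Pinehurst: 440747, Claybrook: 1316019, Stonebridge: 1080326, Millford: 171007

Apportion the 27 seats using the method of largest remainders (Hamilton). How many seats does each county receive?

Oakdale 4, Rivermont 4, Pinehurst 3, Claybrook 8, Stonebridge 7, Millford 1

Total 4346634; standard divisor 4346634/27 ≈ 160986.444.
Standard quotas: Oakdale 4.3402, Rivermont 3.9744, Pinehurst 2.7378, Claybrook 8.1747, Stonebridge 6.7107, Millford 1.0622.
Lower quotas: Oakdale 4, Rivermont 3, Pinehurst 2, Claybrook 8, Stonebridge 6, Millford 1 (sum 24, leaving 3 seats).
Remainders in descending order: Rivermont 0.9744, Pinehurst 0.7378, Stonebridge 0.7107, Oakdale 0.3402, Claybrook 0.1747, Millford 0.0622.
The surplus seats go to Rivermont, Pinehurst, Stonebridge.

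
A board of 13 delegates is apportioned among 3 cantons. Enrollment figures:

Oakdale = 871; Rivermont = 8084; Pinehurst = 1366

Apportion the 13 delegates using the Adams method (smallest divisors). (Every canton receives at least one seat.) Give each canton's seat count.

Oakdale=1, Rivermont=10, Pinehurst=2

Standard divisor 10321/13 ≈ 793.923; standard quotas: Oakdale 1.097, Rivermont 10.182, Pinehurst 1.721.
Rounding up gives 2, 11, 2 = 15 seats, so the divisor must be adjusted.
With modified divisor 890.06: modified quotas Oakdale 0.979, Rivermont 9.083, Pinehurst 1.535.
Rounding up: Oakdale 1, Rivermont 10, Pinehurst 2 (total 13).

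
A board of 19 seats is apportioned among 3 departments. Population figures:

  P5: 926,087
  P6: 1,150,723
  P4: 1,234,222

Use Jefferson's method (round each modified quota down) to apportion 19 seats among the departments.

Standard divisor 3311032/19 ≈ 174264.842; standard quotas: P5 5.314, P6 6.603, P4 7.082.
Rounding down gives 5, 6, 7 = 18 seats, so the divisor must be adjusted.
With modified divisor 159400: modified quotas P5 5.810, P6 7.219, P4 7.743.
Rounding down: P5 5, P6 7, P4 7 (total 19).

P5 5; P6 7; P4 7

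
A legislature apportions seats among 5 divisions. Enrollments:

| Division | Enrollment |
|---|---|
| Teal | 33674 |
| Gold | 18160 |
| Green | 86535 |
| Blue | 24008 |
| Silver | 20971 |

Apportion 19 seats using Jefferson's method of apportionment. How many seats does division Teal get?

Standard divisor 183348/19 ≈ 9649.895; standard quotas: Teal 3.490, Gold 1.882, Green 8.967, Blue 2.488, Silver 2.173.
Rounding down gives 3, 1, 8, 2, 2 = 16 seats, so the divisor must be adjusted.
With modified divisor 8500: modified quotas Teal 3.962, Gold 2.136, Green 10.181, Blue 2.824, Silver 2.467.
Rounding down: Teal 3, Gold 2, Green 10, Blue 2, Silver 2 (total 19).
Teal receives 3.

3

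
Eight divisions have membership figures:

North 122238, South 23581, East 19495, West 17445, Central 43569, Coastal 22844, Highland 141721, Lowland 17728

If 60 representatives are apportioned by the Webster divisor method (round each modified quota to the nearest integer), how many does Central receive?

6

Standard divisor 408621/60 ≈ 6810.35; standard quotas: North 17.949, South 3.463, East 2.863, West 2.562, Central 6.397, Coastal 3.354, Highland 20.810, Lowland 2.603.
Rounding to the nearest integer gives North 18, South 3, East 3, West 3, Central 6, Coastal 3, Highland 21, Lowland 3 — total 60, matching the house size, so no adjustment is needed.
Central receives 6.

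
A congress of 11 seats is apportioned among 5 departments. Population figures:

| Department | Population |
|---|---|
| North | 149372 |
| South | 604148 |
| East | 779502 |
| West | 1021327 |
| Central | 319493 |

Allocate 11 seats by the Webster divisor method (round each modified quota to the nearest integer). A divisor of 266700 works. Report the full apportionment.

With modified divisor 266700: modified quotas North 0.560, South 2.265, East 2.923, West 3.829, Central 1.198.
Rounding to the nearest integer: North 1, South 2, East 3, West 4, Central 1 (total 11).

North=1, South=2, East=3, West=4, Central=1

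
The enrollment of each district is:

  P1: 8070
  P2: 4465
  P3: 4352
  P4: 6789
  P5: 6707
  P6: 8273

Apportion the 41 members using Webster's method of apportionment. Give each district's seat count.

P1 8; P2 5; P3 5; P4 7; P5 7; P6 9

Standard divisor 38656/41 ≈ 942.829; standard quotas: P1 8.559, P2 4.736, P3 4.616, P4 7.201, P5 7.114, P6 8.775.
Rounding to the nearest integer gives 9, 5, 5, 7, 7, 9 = 42 seats, so the divisor must be adjusted.
With modified divisor 960: modified quotas P1 8.406, P2 4.651, P3 4.533, P4 7.072, P5 6.986, P6 8.618.
Rounding to the nearest integer: P1 8, P2 5, P3 5, P4 7, P5 7, P6 9 (total 41).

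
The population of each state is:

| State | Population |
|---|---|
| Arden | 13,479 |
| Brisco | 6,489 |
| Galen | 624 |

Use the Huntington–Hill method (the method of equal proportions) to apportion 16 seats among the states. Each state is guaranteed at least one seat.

Arden 10, Brisco 5, Galen 1

With divisor 1353: modified quotas Arden 9.962, Brisco 4.796, Galen 0.461.
Geometric-mean thresholds: Arden √(9·10)=9.487, Brisco √(4·5)=4.472, Galen (min 1).
Each quota rounded against its threshold gives Arden 10, Brisco 5, Galen 1 (total 16).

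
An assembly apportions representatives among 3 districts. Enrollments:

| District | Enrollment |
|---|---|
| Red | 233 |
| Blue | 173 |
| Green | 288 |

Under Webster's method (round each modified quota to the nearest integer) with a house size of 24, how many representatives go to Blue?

6

Standard divisor 694/24 ≈ 28.917; standard quotas: Red 8.058, Blue 5.983, Green 9.960.
Rounding to the nearest integer gives Red 8, Blue 6, Green 10 — total 24, matching the house size, so no adjustment is needed.
Blue receives 6.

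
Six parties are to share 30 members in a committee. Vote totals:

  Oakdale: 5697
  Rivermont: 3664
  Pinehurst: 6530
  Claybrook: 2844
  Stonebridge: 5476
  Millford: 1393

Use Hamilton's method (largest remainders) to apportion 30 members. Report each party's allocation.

The standard divisor is 25604/30 ≈ 853.467.
Standard quotas: Oakdale 6.6751, Rivermont 4.2931, Pinehurst 7.6511, Claybrook 3.3323, Stonebridge 6.4162, Millford 1.6322.
Lower quotas: Oakdale 6, Rivermont 4, Pinehurst 7, Claybrook 3, Stonebridge 6, Millford 1 (sum 27, leaving 3 seats).
Remainders in descending order: Oakdale 0.6751, Pinehurst 0.6511, Millford 0.6322, Stonebridge 0.4162, Claybrook 0.3323, Rivermont 0.2931.
Largest remainders: Oakdale, Pinehurst, Millford receive the extra seats.

Oakdale: 7, Rivermont: 4, Pinehurst: 8, Claybrook: 3, Stonebridge: 6, Millford: 2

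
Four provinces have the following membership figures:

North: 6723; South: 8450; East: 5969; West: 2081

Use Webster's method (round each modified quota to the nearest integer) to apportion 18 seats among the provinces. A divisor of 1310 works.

With modified divisor 1310: modified quotas North 5.132, South 6.450, East 4.556, West 1.589.
Rounding to the nearest integer: North 5, South 6, East 5, West 2 (total 18).

North 5, South 6, East 5, West 2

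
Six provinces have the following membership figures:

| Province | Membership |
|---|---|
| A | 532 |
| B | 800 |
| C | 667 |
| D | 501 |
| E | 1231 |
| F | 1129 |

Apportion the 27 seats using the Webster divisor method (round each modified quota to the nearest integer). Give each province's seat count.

Standard divisor 4860/27 ≈ 180; standard quotas: A 2.956, B 4.444, C 3.706, D 2.783, E 6.839, F 6.272.
Rounding to the nearest integer gives A 3, B 4, C 4, D 3, E 7, F 6 — total 27, matching the house size, so no adjustment is needed.

A: 3; B: 4; C: 4; D: 3; E: 7; F: 6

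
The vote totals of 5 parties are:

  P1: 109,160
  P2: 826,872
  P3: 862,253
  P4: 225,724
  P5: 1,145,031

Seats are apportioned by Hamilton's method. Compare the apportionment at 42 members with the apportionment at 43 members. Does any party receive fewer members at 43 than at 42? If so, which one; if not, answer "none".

At 42 seats: P1 2, P2 11, P3 11, P4 3, P5 15.
At 43 seats: P1 1, P2 11, P3 12, P4 3, P5 16.
P1 drops from 2 to 1.

P1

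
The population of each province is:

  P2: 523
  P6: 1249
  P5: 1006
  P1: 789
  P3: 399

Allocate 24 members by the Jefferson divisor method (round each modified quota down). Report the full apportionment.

P2 3, P6 8, P5 6, P1 5, P3 2

Standard divisor 3966/24 ≈ 165.25; standard quotas: P2 3.165, P6 7.558, P5 6.088, P1 4.775, P3 2.415.
Rounding down gives 3, 7, 6, 4, 2 = 22 seats, so the divisor must be adjusted.
With modified divisor 150: modified quotas P2 3.487, P6 8.327, P5 6.707, P1 5.260, P3 2.660.
Rounding down: P2 3, P6 8, P5 6, P1 5, P3 2 (total 24).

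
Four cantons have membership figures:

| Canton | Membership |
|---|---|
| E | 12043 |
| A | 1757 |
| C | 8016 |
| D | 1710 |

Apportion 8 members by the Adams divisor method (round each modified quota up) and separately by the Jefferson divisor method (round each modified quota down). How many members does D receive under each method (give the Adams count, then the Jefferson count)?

1 and 0

Adams: E 4, A 1, C 2, D 1.
Jefferson: E 5, A 0, C 3, D 0.
D gets 1 under Adams and 0 under Jefferson.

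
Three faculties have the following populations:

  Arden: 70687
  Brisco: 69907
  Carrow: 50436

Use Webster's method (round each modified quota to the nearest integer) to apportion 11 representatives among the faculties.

Arden 4; Brisco 4; Carrow 3

Standard divisor 191030/11 ≈ 17366.364; standard quotas: Arden 4.070, Brisco 4.025, Carrow 2.904.
Rounding to the nearest integer gives Arden 4, Brisco 4, Carrow 3 — total 11, matching the house size, so no adjustment is needed.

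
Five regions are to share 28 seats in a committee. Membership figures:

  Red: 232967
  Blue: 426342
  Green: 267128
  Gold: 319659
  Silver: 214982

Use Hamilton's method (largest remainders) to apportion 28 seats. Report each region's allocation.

Standard divisor: 1461078 ÷ 28 ≈ 52181.357.
Standard quotas: Red 4.4646, Blue 8.1704, Green 5.1192, Gold 6.1259, Silver 4.1199.
Lower quotas: Red 4, Blue 8, Green 5, Gold 6, Silver 4 (sum 27, leaving 1 seat).
Remainders in descending order: Red 0.4646, Blue 0.1704, Gold 0.1259, Silver 0.1199, Green 0.1192.
The surplus seat goes to Red.

Red 5, Blue 8, Green 5, Gold 6, Silver 4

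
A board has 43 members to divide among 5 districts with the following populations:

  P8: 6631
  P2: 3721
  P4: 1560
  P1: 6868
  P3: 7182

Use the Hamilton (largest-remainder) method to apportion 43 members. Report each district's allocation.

Standard divisor: 25962 ÷ 43 ≈ 603.767.
Standard quotas: P8 10.9827, P2 6.1630, P4 2.5838, P1 11.3752, P3 11.8953.
Lower quotas: P8 10, P2 6, P4 2, P1 11, P3 11 (sum 40, leaving 3 seats).
Remainders in descending order: P8 0.9827, P3 0.8953, P4 0.5838, P1 0.3752, P2 0.1630.
Largest remainders: P8, P3, P4 receive the extra seats.

P8 11, P2 6, P4 3, P1 11, P3 12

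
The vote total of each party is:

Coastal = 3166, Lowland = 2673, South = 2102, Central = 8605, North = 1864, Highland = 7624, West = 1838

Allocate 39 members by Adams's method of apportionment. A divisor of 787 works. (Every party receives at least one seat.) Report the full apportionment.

With modified divisor 787: modified quotas Coastal 4.023, Lowland 3.396, South 2.671, Central 10.934, North 2.368, Highland 9.687, West 2.335.
Rounding up: Coastal 5, Lowland 4, South 3, Central 11, North 3, Highland 10, West 3 (total 39).

Coastal: 5; Lowland: 4; South: 3; Central: 11; North: 3; Highland: 10; West: 3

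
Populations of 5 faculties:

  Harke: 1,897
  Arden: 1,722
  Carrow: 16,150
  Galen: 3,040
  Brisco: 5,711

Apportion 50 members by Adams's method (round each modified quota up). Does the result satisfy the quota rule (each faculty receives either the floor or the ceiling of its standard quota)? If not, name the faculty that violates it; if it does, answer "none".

Carrow

Standard quotas: Harke 3.326, Arden 3.019, Carrow 28.313, Galen 5.330, Brisco 10.012.
Adams allocation: Harke 4, Arden 3, Carrow 27, Galen 6, Brisco 10.
Carrow has quota 28.313 (lower 28, upper 29) but receives 27 — outside the quota interval.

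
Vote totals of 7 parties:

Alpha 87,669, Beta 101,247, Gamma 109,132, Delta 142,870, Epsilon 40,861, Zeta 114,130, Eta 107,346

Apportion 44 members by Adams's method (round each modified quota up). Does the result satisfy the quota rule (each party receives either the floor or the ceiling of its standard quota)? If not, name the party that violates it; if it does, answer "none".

Standard quotas: Alpha 5.485, Beta 6.335, Gamma 6.828, Delta 8.939, Epsilon 2.557, Zeta 7.141, Eta 6.716.
Adams allocation: Alpha 5, Beta 6, Gamma 7, Delta 9, Epsilon 3, Zeta 7, Eta 7.
Every allocation lies between the lower and upper quota.

none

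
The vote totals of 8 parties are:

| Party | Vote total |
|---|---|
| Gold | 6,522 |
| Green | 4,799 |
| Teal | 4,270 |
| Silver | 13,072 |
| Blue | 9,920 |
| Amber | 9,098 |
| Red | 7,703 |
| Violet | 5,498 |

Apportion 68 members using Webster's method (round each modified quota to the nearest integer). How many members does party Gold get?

7

Standard divisor 60882/68 ≈ 895.324; standard quotas: Gold 7.285, Green 5.360, Teal 4.769, Silver 14.600, Blue 11.080, Amber 10.162, Red 8.604, Violet 6.141.
Rounding to the nearest integer gives Gold 7, Green 5, Teal 5, Silver 15, Blue 11, Amber 10, Red 9, Violet 6 — total 68, matching the house size, so no adjustment is needed.
Gold receives 7.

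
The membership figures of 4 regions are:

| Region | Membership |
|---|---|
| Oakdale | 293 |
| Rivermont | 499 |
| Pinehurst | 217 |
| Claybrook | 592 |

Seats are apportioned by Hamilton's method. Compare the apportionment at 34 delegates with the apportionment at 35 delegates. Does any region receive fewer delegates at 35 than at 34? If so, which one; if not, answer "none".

At 34 seats: Oakdale 6, Rivermont 11, Pinehurst 5, Claybrook 12.
At 35 seats: Oakdale 6, Rivermont 11, Pinehurst 5, Claybrook 13.
No region's allocation decreased.

none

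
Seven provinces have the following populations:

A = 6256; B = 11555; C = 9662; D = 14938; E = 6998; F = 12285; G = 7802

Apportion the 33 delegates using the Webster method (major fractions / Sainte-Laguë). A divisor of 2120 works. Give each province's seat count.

A 3, B 5, C 5, D 7, E 3, F 6, G 4

With modified divisor 2120: modified quotas A 2.951, B 5.450, C 4.558, D 7.046, E 3.301, F 5.795, G 3.680.
Rounding to the nearest integer: A 3, B 5, C 5, D 7, E 3, F 6, G 4 (total 33).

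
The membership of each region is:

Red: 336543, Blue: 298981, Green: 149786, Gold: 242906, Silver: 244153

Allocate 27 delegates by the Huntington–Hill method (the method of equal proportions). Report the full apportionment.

Red 7; Blue 7; Green 3; Gold 5; Silver 5

With divisor 45553: modified quotas Red 7.388, Blue 6.563, Green 3.288, Gold 5.332, Silver 5.360.
Geometric-mean thresholds: Red √(7·8)=7.483, Blue √(6·7)=6.481, Green √(3·4)=3.464, Gold √(5·6)=5.477, Silver √(5·6)=5.477.
Each quota rounded against its threshold gives Red 7, Blue 7, Green 3, Gold 5, Silver 5 (total 27).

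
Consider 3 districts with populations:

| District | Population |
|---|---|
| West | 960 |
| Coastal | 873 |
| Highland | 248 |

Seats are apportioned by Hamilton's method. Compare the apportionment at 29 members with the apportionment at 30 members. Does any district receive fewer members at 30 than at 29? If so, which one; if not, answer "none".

Highland

At 29 seats: West 13, Coastal 12, Highland 4.
At 30 seats: West 14, Coastal 13, Highland 3.
Highland drops from 4 to 3.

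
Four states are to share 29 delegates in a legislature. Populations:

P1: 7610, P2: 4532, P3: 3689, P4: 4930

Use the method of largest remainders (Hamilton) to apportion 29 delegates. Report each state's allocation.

The standard divisor is 20761/29 ≈ 715.897.
Standard quotas: P1 10.6300, P2 6.3305, P3 5.1530, P4 6.8865.
Lower quotas: P1 10, P2 6, P3 5, P4 6 (sum 27, leaving 2 seats).
Remainders in descending order: P4 0.8865, P1 0.6300, P2 0.3305, P3 0.1530.
Largest remainders: P4, P1 receive the extra seats.

P1=11, P2=6, P3=5, P4=7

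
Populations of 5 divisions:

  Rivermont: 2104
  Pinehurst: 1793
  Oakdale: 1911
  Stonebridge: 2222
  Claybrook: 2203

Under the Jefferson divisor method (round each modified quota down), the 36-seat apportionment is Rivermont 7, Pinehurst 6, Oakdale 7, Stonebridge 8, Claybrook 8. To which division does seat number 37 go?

Priority for the next seat is population ÷ (current seats + 1).
Priorities: Rivermont 263.000, Pinehurst 256.143, Oakdale 238.875, Stonebridge 246.889, Claybrook 244.778.
Highest priority: Rivermont.

Rivermont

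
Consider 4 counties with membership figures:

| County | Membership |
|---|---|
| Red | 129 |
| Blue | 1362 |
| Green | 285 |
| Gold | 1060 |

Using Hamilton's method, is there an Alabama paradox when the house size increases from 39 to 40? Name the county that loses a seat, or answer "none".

none

At 39 seats: Red 2, Blue 19, Green 4, Gold 14.
At 40 seats: Red 2, Blue 19, Green 4, Gold 15.
No county's allocation decreased.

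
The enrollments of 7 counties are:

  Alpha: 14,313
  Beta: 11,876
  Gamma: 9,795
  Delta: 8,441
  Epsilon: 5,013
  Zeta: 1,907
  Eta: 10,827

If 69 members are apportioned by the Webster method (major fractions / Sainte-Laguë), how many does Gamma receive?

11

Standard divisor 62172/69 ≈ 901.043; standard quotas: Alpha 15.885, Beta 13.180, Gamma 10.871, Delta 9.368, Epsilon 5.564, Zeta 2.116, Eta 12.016.
Rounding to the nearest integer gives Alpha 16, Beta 13, Gamma 11, Delta 9, Epsilon 6, Zeta 2, Eta 12 — total 69, matching the house size, so no adjustment is needed.
Gamma receives 11.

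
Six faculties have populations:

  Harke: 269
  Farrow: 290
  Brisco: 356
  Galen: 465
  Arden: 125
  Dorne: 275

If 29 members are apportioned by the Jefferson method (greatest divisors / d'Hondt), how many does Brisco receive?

6

Standard divisor 1780/29 ≈ 61.379; standard quotas: Harke 4.383, Farrow 4.725, Brisco 5.800, Galen 7.576, Arden 2.037, Dorne 4.480.
Rounding down gives 4, 4, 5, 7, 2, 4 = 26 seats, so the divisor must be adjusted.
With modified divisor 56: modified quotas Harke 4.804, Farrow 5.179, Brisco 6.357, Galen 8.304, Arden 2.232, Dorne 4.911.
Rounding down: Harke 4, Farrow 5, Brisco 6, Galen 8, Arden 2, Dorne 4 (total 29).
Brisco receives 6.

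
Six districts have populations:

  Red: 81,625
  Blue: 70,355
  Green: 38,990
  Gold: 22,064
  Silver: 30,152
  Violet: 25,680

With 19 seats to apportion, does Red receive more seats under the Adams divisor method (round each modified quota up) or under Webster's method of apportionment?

Webster

Adams: Red 5, Blue 5, Green 3, Gold 2, Silver 2, Violet 2.
Webster: Red 6, Blue 5, Green 3, Gold 1, Silver 2, Violet 2.
Red gets 5 under Adams and 6 under Webster.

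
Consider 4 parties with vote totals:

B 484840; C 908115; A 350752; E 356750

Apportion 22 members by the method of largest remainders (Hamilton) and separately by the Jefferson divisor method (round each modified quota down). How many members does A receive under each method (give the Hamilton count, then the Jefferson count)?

Hamilton: B 5, C 9, A 4, E 4.
Jefferson: B 5, C 10, A 3, E 4.
A gets 4 under Hamilton and 3 under Jefferson.

4 and 3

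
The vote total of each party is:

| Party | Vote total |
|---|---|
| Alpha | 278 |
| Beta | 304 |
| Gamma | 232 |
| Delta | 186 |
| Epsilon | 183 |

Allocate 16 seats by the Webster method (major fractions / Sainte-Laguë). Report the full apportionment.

Standard divisor 1183/16 ≈ 73.938; standard quotas: Alpha 3.760, Beta 4.112, Gamma 3.138, Delta 2.516, Epsilon 2.475.
Rounding to the nearest integer gives Alpha 4, Beta 4, Gamma 3, Delta 3, Epsilon 2 — total 16, matching the house size, so no adjustment is needed.

Alpha: 4; Beta: 4; Gamma: 3; Delta: 3; Epsilon: 2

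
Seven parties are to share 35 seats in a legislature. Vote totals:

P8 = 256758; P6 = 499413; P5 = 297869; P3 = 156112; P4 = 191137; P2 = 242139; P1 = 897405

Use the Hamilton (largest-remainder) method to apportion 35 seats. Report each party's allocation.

P8 4, P6 7, P5 4, P3 2, P4 3, P2 3, P1 12

The standard divisor is 2540833/35 ≈ 72595.229.
Standard quotas: P8 3.5368, P6 6.8794, P5 4.1031, P3 2.1504, P4 2.6329, P2 3.3355, P1 12.3618.
Lower quotas: P8 3, P6 6, P5 4, P3 2, P4 2, P2 3, P1 12 (sum 32, leaving 3 seats).
Remainders in descending order: P6 0.8794, P4 0.6329, P8 0.5368, P1 0.3618, P2 0.3355, P3 0.1504, P5 0.1031.
The surplus seats go to P6, P4, P8.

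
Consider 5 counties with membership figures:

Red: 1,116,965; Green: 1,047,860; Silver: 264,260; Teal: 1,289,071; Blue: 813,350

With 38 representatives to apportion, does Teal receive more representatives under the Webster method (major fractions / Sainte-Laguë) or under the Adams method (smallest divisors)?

Webster

Webster: Red 9, Green 9, Silver 2, Teal 11, Blue 7.
Adams: Red 9, Green 9, Silver 3, Teal 10, Blue 7.
Teal gets 11 under Webster and 10 under Adams.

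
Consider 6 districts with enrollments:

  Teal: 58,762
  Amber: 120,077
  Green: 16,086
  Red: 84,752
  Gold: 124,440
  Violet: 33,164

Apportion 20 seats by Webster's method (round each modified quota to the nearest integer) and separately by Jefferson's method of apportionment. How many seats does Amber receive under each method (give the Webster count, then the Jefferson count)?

5 and 6

Webster: Teal 3, Amber 5, Green 1, Red 4, Gold 6, Violet 1.
Jefferson: Teal 3, Amber 6, Green 0, Red 4, Gold 6, Violet 1.
Amber gets 5 under Webster and 6 under Jefferson.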